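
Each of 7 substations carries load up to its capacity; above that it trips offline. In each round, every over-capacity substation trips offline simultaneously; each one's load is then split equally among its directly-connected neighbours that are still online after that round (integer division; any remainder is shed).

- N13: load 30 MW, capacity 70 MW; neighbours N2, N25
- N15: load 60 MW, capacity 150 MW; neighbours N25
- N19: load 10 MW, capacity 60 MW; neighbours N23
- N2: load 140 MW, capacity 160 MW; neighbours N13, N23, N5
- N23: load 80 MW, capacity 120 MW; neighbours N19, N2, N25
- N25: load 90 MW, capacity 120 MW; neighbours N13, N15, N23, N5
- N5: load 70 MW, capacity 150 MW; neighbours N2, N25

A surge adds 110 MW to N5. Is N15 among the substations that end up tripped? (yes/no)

no

Round 1 — N5 at 180 > 150. N5 trips offline.
  N5 sheds 180 MW to N2, N25: 90 each.
    N2: 140+90 = 230 > 160
    N25: 90+90 = 180 > 120
Round 2 — N2, N25 trip offline.
  N2 sheds 230 MW to N13, N23: 115 each.
    N13: 30+115 = 145 > 70
    N23: 80+115 = 195 > 120
  N25 sheds 180 MW to N13, N15, N23: 60 each.
    N13: 145+60 = 205 > 70
    N15: 60+60 = 120 ≤ 150
    N23: 195+60 = 255 > 120
Round 3 — N13, N23 trip offline.
  N13 sheds 205 MW: no online neighbours, lost.
  N23 sheds 255 MW to N19: 255 each.
    N19: 10+255 = 265 > 60
Round 4 — N19 trips offline.
  N19 sheds 265 MW: no online neighbours, lost.
No further trips.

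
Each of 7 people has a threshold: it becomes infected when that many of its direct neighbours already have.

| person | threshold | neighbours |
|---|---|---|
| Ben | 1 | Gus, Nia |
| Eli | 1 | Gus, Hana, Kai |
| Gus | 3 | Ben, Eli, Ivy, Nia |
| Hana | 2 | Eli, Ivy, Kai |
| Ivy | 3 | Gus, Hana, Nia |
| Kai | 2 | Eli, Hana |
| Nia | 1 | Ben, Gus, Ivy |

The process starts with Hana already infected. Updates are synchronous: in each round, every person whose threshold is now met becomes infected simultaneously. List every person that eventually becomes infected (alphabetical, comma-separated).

Round 1 — Hana becomes infected (initial).
Round 2 — checking thresholds:
  Eli: 1 of 3 neighbours ≥ 1, becomes infected.
  Ivy: 1 of 3 neighbours < 3, not yet.
  Kai: 1 of 2 neighbours < 2, not yet.
Round 3 — checking thresholds:
  Gus: 1 of 4 neighbours < 3, not yet.
  Ivy: 1 of 3 neighbours < 3, not yet.
  Kai: 2 of 2 neighbours ≥ 2, becomes infected.
Round 4 — no new infections; cascade stops.

Eli, Hana, Kai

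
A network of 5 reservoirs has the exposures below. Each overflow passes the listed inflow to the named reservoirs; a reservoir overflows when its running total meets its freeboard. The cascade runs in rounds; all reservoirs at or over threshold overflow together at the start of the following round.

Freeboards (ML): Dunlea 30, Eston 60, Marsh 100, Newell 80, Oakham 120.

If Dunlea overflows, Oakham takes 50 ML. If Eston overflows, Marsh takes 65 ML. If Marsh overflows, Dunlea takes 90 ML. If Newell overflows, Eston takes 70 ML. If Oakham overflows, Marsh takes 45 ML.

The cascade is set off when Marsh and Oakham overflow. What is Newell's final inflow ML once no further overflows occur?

0

Round 1 — Marsh, Oakham overflow (initial).
  Dunlea: +90 → 90 ≥ 30
Round 2 — Dunlea overflows.
No further overflows.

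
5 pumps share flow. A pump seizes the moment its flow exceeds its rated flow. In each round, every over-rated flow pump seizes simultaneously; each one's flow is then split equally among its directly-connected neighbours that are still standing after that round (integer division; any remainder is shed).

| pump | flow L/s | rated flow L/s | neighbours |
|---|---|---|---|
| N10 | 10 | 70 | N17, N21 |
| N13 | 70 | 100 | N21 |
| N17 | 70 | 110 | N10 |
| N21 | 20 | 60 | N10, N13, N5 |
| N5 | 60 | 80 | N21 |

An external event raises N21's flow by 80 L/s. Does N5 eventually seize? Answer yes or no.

Round 1 — N21 at 100 > 60. N21 seizes.
  N21 sheds 100 L/s to N10, N13, N5: 33 each (1 lost).
    N10: 10+33 = 43 ≤ 70
    N13: 70+33 = 103 > 100
    N5: 60+33 = 93 > 80
Round 2 — N13, N5 seize.
  N13 sheds 103 L/s: no online neighbours, lost.
  N5 sheds 93 L/s: no online neighbours, lost.
No further seizures.

yes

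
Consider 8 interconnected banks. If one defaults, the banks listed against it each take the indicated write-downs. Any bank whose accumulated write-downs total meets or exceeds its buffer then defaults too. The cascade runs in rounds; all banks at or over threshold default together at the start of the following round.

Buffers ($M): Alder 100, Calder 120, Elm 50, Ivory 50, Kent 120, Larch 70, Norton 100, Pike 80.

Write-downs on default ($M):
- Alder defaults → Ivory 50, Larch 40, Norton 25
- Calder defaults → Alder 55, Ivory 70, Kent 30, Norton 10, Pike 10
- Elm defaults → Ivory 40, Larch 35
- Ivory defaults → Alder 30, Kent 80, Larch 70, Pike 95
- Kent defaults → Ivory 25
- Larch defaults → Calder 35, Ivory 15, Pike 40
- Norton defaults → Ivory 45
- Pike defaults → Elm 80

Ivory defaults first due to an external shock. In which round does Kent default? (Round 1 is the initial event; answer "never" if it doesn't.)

never

Round 1 — Ivory defaults (initial).
  Alder: +30 → 30 < 100
  Kent: +80 → 80 < 120
  Larch: +70 → 70 ≥ 70
  Pike: +95 → 95 ≥ 80
Round 2 — Larch, Pike default.
  Calder: +35 → 35 < 120
  Elm: +80 → 80 ≥ 50
Round 3 — Elm defaults.
No further defaults.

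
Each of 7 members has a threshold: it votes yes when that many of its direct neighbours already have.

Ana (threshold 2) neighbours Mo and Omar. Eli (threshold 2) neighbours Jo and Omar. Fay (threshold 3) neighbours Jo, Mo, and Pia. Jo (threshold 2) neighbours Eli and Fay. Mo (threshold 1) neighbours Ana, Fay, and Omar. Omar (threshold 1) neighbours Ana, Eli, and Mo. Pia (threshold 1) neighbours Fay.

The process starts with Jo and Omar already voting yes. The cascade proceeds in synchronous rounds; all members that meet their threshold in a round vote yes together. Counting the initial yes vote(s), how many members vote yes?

Round 1 — Jo, Omar vote yes (initial).
Round 2 — checking thresholds:
  Ana: 1 of 2 neighbours < 2, not yet.
  Eli: 2 of 2 neighbours ≥ 2, votes yes.
  Fay: 1 of 3 neighbours < 3, not yet.
  Mo: 1 of 3 neighbours ≥ 1, votes yes.
Round 3 — checking thresholds:
  Ana: 2 of 2 neighbours ≥ 2, votes yes.
  Fay: 2 of 3 neighbours < 3, not yet.
Round 4 — no new yes votes; cascade stops.

5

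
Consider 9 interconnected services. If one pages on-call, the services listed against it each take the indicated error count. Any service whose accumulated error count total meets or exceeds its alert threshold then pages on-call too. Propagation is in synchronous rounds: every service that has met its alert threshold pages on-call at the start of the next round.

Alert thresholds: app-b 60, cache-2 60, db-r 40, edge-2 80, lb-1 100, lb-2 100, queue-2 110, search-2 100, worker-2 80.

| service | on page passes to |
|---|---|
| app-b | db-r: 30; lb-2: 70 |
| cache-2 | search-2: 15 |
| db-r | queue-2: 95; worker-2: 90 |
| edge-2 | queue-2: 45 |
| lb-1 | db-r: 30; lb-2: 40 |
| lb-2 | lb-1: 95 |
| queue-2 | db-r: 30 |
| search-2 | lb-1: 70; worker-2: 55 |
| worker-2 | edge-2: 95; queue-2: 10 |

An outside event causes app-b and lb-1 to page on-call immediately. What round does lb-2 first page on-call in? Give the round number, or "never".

2

Round 1 — app-b, lb-1 page on-call (initial).
  db-r: +30+30 → 60 ≥ 40
  lb-2: +70+40 → 110 ≥ 100
Round 2 — db-r, lb-2 page on-call.
  queue-2: +95 → 95 < 110
  worker-2: +90 → 90 ≥ 80
Round 3 — worker-2 pages on-call.
  edge-2: +95 → 95 ≥ 80
  queue-2: +10 → 105 < 110
Round 4 — edge-2 pages on-call.
  queue-2: +45 → 150 ≥ 110
Round 5 — queue-2 pages on-call.
No further pages.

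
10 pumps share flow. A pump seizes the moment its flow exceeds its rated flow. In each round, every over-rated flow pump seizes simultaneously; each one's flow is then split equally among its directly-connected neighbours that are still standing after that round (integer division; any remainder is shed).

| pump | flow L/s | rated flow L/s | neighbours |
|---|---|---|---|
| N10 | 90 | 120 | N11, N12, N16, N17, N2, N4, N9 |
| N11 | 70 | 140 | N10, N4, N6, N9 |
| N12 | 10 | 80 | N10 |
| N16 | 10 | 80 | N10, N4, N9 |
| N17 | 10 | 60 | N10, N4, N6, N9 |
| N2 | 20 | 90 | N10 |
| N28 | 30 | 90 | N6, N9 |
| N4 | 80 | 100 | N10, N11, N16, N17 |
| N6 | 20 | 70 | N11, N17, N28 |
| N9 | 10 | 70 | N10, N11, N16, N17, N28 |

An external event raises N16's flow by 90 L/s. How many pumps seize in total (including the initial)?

8

Round 1 — N16 at 100 > 80. N16 seizes.
  N16 sheds 100 L/s to N10, N4, N9: 33 each (1 lost).
    N10: 90+33 = 123 > 120
    N4: 80+33 = 113 > 100
    N9: 10+33 = 43 ≤ 70
Round 2 — N10, N4 seize.
  N10 sheds 123 L/s to N11, N12, N17, N2, N9: 24 each (3 lost).
    N11: 70+24 = 94 ≤ 140
    N12: 10+24 = 34 ≤ 80
    N17: 10+24 = 34 ≤ 60
    N2: 20+24 = 44 ≤ 90
    N9: 43+24 = 67 ≤ 70
  N4 sheds 113 L/s to N11, N17: 56 each (1 lost).
    N11: 94+56 = 150 > 140
    N17: 34+56 = 90 > 60
Round 3 — N11, N17 seize.
  N11 sheds 150 L/s to N6, N9: 75 each.
    N6: 20+75 = 95 > 70
    N9: 67+75 = 142 > 70
  N17 sheds 90 L/s to N6, N9: 45 each.
    N6: 95+45 = 140 > 70
    N9: 142+45 = 187 > 70
Round 4 — N6, N9 seize.
  N6 sheds 140 L/s to N28: 140 each.
    N28: 30+140 = 170 > 90
  N9 sheds 187 L/s to N28: 187 each.
    N28: 170+187 = 357 > 90
Round 5 — N28 seizes.
  N28 sheds 357 L/s: no online neighbours, lost.
No further seizures.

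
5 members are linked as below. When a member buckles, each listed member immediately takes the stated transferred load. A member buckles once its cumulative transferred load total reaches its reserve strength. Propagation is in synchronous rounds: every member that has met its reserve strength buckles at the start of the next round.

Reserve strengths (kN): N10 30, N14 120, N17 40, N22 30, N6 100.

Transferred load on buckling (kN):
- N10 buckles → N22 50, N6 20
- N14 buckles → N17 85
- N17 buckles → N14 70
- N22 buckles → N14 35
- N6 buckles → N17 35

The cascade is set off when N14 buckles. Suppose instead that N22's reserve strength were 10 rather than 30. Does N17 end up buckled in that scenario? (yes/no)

yes

With N22's reserve strength at 10:
Round 1 — N14 buckles (initial).
  N17: +85 → 85 ≥ 40
Round 2 — N17 buckles.
No further bucklings.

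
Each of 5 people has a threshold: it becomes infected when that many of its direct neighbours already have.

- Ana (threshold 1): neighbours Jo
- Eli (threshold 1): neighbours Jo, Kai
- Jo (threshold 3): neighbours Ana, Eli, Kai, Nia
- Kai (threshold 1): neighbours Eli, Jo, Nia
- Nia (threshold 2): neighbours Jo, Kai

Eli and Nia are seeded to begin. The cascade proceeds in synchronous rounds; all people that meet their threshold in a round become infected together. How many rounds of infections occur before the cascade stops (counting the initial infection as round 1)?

4

Round 1 — Eli, Nia become infected (initial).
Round 2 — checking thresholds:
  Jo: 2 of 4 neighbours < 3, not yet.
  Kai: 2 of 3 neighbours ≥ 1, becomes infected.
Round 3 — checking thresholds:
  Jo: 3 of 4 neighbours ≥ 3, becomes infected.
Round 4 — checking thresholds:
  Ana: 1 of 1 neighbours ≥ 1, becomes infected.
Round 5 — no new infections; cascade stops.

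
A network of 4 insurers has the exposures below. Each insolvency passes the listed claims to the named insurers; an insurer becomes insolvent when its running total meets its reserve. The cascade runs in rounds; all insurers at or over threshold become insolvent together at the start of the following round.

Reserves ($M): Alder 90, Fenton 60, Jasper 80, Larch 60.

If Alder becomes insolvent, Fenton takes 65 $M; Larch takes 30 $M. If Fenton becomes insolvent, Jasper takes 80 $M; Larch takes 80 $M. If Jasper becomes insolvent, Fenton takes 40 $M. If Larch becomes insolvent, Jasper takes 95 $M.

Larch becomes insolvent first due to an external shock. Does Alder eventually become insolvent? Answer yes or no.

Round 1 — Larch becomes insolvent (initial).
  Jasper: +95 → 95 ≥ 80
Round 2 — Jasper becomes insolvent.
  Fenton: +40 → 40 < 60
No further insolvencies.

no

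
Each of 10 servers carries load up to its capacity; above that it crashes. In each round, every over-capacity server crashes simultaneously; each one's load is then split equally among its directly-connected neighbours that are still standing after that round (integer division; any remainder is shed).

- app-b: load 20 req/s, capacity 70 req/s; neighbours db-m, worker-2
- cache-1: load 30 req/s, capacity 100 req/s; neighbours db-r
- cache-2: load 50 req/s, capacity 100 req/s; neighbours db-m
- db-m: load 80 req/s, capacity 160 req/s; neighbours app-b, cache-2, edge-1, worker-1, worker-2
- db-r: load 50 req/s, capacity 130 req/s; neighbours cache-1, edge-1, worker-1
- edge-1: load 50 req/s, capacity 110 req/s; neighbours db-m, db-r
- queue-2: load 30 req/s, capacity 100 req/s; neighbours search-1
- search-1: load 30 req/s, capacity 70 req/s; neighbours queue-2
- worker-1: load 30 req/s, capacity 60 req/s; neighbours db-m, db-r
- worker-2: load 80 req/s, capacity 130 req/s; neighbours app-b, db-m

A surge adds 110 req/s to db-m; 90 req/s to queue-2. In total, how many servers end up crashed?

4

Round 1 — db-m at 190 > 160; queue-2 at 120 > 100. db-m, queue-2 crash.
  db-m sheds 190 req/s to app-b, cache-2, edge-1, worker-1, worker-2: 38 each.
    app-b: 20+38 = 58 ≤ 70
    cache-2: 50+38 = 88 ≤ 100
    edge-1: 50+38 = 88 ≤ 110
    worker-1: 30+38 = 68 > 60
    worker-2: 80+38 = 118 ≤ 130
  queue-2 sheds 120 req/s to search-1: 120 each.
    search-1: 30+120 = 150 > 70
Round 2 — search-1, worker-1 crash.
  search-1 sheds 150 req/s: no online neighbours, lost.
  worker-1 sheds 68 req/s to db-r: 68 each.
    db-r: 50+68 = 118 ≤ 130
No further crashes.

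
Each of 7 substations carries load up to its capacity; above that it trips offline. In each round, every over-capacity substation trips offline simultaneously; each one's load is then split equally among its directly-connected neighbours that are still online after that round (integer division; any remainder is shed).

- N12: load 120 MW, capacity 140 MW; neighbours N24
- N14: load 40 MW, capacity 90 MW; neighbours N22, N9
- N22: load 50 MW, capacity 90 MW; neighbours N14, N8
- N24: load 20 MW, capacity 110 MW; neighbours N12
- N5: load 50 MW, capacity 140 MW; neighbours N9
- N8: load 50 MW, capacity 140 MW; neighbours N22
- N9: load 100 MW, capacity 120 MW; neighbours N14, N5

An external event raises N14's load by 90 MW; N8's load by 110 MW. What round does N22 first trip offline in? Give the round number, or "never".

2

Round 1 — N14 at 130 > 90; N8 at 160 > 140. N14, N8 trip offline.
  N14 sheds 130 MW to N22, N9: 65 each.
    N22: 50+65 = 115 > 90
    N9: 100+65 = 165 > 120
  N8 sheds 160 MW to N22: 160 each.
    N22: 115+160 = 275 > 90
Round 2 — N22, N9 trip offline.
  N22 sheds 275 MW: no online neighbours, lost.
  N9 sheds 165 MW to N5: 165 each.
    N5: 50+165 = 215 > 140
Round 3 — N5 trips offline.
  N5 sheds 215 MW: no online neighbours, lost.
No further trips.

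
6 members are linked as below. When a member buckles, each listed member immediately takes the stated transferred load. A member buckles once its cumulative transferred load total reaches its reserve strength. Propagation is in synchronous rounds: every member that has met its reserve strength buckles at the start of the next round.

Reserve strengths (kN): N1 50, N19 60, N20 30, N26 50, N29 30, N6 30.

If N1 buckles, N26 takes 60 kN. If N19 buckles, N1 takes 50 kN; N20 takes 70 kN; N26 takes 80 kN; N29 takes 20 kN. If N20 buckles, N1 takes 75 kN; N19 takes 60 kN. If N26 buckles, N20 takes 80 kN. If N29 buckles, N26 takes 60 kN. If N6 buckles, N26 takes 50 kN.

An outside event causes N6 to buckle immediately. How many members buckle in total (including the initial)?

Round 1 — N6 buckles (initial).
  N26: +50 → 50 ≥ 50
Round 2 — N26 buckles.
  N20: +80 → 80 ≥ 30
Round 3 — N20 buckles.
  N1: +75 → 75 ≥ 50
  N19: +60 → 60 ≥ 60
Round 4 — N1, N19 buckle.
  N29: +20 → 20 < 30
No further bucklings.

5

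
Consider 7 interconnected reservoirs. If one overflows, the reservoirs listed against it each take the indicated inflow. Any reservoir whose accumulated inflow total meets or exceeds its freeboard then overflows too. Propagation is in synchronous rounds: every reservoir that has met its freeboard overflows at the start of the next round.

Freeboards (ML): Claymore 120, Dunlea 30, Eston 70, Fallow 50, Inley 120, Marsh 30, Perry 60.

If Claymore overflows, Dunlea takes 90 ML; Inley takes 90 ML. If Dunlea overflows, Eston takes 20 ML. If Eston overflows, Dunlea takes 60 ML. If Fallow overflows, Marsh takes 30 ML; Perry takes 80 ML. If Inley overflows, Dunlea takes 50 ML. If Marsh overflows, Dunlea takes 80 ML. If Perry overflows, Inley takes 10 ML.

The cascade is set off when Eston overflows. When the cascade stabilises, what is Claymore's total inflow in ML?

Round 1 — Eston overflows (initial).
  Dunlea: +60 → 60 ≥ 30
Round 2 — Dunlea overflows.
No further overflows.

0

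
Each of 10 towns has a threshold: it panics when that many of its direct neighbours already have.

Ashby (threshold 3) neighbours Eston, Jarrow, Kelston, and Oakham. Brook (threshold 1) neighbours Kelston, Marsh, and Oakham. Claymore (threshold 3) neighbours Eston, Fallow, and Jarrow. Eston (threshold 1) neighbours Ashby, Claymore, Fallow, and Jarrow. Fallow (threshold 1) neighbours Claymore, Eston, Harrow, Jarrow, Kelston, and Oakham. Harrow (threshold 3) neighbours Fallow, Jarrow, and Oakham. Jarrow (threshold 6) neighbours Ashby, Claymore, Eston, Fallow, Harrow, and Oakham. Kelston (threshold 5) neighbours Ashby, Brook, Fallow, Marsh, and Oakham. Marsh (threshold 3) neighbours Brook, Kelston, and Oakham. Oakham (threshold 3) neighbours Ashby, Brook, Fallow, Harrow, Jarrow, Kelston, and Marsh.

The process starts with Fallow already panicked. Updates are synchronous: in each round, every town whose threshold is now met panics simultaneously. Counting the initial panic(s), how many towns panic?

Round 1 — Fallow panics (initial).
Round 2 — checking thresholds:
  Claymore: 1 of 3 neighbours < 3, below threshold.
  Eston: 1 of 4 neighbours ≥ 1, panics.
  Harrow: 1 of 3 neighbours < 3, below threshold.
  Jarrow: 1 of 6 neighbours < 6, below threshold.
  Kelston: 1 of 5 neighbours < 5, below threshold.
  Oakham: 1 of 7 neighbours < 3, below threshold.
Round 3 — no new panics; cascade stops.

2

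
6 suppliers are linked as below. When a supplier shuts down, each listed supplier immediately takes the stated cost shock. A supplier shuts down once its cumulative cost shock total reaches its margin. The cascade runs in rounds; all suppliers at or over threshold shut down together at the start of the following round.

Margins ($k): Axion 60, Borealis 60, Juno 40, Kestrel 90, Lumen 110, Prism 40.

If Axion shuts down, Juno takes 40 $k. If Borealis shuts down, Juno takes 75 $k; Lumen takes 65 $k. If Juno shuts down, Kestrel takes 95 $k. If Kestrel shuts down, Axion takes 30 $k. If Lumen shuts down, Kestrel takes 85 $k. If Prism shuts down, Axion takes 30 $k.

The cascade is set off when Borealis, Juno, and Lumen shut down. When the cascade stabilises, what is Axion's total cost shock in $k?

Round 1 — Borealis, Juno, Lumen shut down (initial).
  Kestrel: +95+85 → 180 ≥ 90
Round 2 — Kestrel shuts down.
  Axion: +30 → 30 < 60
No further shutdowns.

30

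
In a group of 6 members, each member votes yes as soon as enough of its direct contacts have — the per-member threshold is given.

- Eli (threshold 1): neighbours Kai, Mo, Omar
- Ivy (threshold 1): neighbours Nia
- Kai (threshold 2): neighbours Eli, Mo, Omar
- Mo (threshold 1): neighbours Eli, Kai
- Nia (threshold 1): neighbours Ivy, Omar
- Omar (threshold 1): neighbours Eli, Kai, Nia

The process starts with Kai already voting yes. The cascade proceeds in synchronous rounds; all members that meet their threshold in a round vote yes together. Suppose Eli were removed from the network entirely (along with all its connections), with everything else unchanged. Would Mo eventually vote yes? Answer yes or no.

yes

With Eli removed:
Round 1 — Kai votes yes (initial).
Round 2 — checking thresholds:
  Mo: 1 of 1 neighbours ≥ 1, votes yes.
  Omar: 1 of 2 neighbours ≥ 1, votes yes.
Round 3 — checking thresholds:
  Nia: 1 of 2 neighbours ≥ 1, votes yes.
Round 4 — checking thresholds:
  Ivy: 1 of 1 neighbours ≥ 1, votes yes.
Round 5 — no new yes votes; cascade stops.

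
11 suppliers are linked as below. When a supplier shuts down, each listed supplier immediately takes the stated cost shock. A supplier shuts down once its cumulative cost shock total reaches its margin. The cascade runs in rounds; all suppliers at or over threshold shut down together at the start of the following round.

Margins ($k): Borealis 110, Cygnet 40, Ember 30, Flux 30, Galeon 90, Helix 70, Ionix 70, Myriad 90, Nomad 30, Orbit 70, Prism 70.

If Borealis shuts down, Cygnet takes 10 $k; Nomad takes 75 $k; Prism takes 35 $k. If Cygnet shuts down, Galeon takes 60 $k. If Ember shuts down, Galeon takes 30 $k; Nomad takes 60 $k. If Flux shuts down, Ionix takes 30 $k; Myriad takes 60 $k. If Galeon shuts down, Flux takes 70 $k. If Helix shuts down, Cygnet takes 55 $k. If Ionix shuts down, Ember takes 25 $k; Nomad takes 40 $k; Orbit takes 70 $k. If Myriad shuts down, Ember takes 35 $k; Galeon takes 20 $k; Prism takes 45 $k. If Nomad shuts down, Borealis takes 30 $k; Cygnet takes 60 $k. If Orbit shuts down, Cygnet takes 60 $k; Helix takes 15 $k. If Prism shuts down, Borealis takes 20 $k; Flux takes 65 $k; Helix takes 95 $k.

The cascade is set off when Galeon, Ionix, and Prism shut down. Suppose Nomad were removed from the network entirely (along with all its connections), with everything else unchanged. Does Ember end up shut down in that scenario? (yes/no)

no

With Nomad removed:
Round 1 — Galeon, Ionix, Prism shut down (initial).
  Borealis: +20 → 20 < 110
  Ember: +25 → 25 < 30
  Flux: +70+65 → 135 ≥ 30
  Helix: +95 → 95 ≥ 70
  Orbit: +70 → 70 ≥ 70
Round 2 — Flux, Helix, Orbit shut down.
  Cygnet: +55+60 → 115 ≥ 40
  Myriad: +60 → 60 < 90
Round 3 — Cygnet shuts down.
No further shutdowns.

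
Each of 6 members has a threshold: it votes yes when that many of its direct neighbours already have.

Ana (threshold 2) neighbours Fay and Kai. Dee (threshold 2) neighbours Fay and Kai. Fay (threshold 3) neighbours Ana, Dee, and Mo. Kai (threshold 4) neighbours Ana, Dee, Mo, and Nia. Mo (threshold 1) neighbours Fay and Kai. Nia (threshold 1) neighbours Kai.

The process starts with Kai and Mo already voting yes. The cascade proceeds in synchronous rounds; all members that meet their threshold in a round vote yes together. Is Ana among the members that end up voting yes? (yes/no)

no

Round 1 — Kai, Mo vote yes (initial).
Round 2 — checking thresholds:
  Ana: 1 of 2 neighbours < 2, holds.
  Dee: 1 of 2 neighbours < 2, holds.
  Fay: 1 of 3 neighbours < 3, holds.
  Nia: 1 of 1 neighbours ≥ 1, votes yes.
Round 3 — no new yes votes; cascade stops.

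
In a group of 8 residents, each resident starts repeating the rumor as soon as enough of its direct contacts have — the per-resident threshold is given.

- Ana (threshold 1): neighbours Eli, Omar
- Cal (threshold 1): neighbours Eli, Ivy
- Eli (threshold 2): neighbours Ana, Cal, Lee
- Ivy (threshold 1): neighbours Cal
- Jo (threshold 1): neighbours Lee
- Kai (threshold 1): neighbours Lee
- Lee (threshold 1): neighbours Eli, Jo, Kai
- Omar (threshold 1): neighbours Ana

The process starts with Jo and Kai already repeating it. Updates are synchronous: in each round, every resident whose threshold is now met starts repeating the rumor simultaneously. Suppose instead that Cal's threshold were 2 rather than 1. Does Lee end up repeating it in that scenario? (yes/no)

With Cal's threshold at 2:
Round 1 — Jo, Kai start repeating the rumor (initial).
Round 2 — checking thresholds:
  Lee: 2 of 3 neighbours ≥ 1, starts repeating the rumor.
Round 3 — no new spreads; cascade stops.

yes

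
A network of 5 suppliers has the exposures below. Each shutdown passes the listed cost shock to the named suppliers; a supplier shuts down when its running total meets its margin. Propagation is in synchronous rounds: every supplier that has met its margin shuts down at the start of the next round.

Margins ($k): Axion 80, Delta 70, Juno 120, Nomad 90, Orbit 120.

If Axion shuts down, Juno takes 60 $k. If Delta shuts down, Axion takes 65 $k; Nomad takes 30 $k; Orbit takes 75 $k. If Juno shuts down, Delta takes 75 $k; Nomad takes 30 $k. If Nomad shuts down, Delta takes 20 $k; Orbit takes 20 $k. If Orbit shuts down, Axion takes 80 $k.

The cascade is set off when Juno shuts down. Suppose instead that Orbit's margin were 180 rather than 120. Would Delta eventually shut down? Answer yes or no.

With Orbit's margin at 180:
Round 1 — Juno shuts down (initial).
  Delta: +75 → 75 ≥ 70
  Nomad: +30 → 30 < 90
Round 2 — Delta shuts down.
  Axion: +65 → 65 < 80
  Nomad: +30 → 60 < 90
  Orbit: +75 → 75 < 180
No further shutdowns.

yes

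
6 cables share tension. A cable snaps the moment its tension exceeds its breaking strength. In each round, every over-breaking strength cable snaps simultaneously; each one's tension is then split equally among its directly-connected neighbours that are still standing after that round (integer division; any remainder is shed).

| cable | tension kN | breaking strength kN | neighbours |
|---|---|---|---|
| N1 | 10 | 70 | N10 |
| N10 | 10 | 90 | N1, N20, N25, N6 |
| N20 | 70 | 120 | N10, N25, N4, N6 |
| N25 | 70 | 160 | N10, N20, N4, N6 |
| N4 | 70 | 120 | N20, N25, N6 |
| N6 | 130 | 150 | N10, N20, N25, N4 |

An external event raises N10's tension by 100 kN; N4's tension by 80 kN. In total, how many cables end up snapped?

5

Round 1 — N10 at 110 > 90; N4 at 150 > 120. N10, N4 snap.
  N10 sheds 110 kN to N1, N20, N25, N6: 27 each (2 lost).
    N1: 10+27 = 37 ≤ 70
    N20: 70+27 = 97 ≤ 120
    N25: 70+27 = 97 ≤ 160
    N6: 130+27 = 157 > 150
  N4 sheds 150 kN to N20, N25, N6: 50 each.
    N20: 97+50 = 147 > 120
    N25: 97+50 = 147 ≤ 160
    N6: 157+50 = 207 > 150
Round 2 — N20, N6 snap.
  N20 sheds 147 kN to N25: 147 each.
    N25: 147+147 = 294 > 160
  N6 sheds 207 kN to N25: 207 each.
    N25: 294+207 = 501 > 160
Round 3 — N25 snaps.
  N25 sheds 501 kN: no online neighbours, lost.
No further breaks.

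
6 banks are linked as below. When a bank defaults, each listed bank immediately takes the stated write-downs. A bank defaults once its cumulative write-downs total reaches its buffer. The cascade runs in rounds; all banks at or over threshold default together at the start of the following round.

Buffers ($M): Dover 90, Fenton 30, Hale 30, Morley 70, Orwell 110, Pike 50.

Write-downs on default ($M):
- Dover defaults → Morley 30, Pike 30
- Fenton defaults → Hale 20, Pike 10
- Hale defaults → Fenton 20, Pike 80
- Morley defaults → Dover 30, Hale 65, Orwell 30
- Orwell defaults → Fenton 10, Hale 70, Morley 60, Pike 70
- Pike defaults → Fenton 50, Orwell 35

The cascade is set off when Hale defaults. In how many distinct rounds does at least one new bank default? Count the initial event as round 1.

3

Round 1 — Hale defaults (initial).
  Fenton: +20 → 20 < 30
  Pike: +80 → 80 ≥ 50
Round 2 — Pike defaults.
  Fenton: +50 → 70 ≥ 30
  Orwell: +35 → 35 < 110
Round 3 — Fenton defaults.
No further defaults.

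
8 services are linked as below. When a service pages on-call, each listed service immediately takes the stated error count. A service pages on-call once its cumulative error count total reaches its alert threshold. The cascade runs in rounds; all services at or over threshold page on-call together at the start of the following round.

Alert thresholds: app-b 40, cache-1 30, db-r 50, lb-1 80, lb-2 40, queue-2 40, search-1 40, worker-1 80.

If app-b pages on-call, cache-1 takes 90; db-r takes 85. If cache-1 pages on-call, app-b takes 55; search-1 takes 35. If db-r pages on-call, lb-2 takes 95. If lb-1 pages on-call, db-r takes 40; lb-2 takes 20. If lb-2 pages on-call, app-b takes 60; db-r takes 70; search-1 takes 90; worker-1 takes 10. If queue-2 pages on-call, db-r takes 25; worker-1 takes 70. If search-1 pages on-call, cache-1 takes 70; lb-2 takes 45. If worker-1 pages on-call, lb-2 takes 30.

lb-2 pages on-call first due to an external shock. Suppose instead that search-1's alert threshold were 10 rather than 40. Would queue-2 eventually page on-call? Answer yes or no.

no

With search-1's alert threshold at 10:
Round 1 — lb-2 pages on-call (initial).
  app-b: +60 → 60 ≥ 40
  db-r: +70 → 70 ≥ 50
  search-1: +90 → 90 ≥ 10
  worker-1: +10 → 10 < 80
Round 2 — app-b, db-r, search-1 page on-call.
  cache-1: +90+70 → 160 ≥ 30
Round 3 — cache-1 pages on-call.
No further pages.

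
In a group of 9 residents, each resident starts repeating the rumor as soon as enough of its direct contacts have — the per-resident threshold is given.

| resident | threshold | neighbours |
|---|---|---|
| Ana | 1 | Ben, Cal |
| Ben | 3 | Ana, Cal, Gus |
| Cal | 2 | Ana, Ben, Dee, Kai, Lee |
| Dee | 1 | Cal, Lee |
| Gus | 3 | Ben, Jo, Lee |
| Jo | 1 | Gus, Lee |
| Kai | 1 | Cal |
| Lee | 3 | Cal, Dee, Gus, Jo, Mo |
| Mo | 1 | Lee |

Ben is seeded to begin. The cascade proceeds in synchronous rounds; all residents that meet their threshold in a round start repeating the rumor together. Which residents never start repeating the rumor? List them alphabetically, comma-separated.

Round 1 — Ben starts repeating the rumor (initial).
Round 2 — checking thresholds:
  Ana: 1 of 2 neighbours ≥ 1, starts repeating the rumor.
  Cal: 1 of 5 neighbours < 2, below threshold.
  Gus: 1 of 3 neighbours < 3, below threshold.
Round 3 — checking thresholds:
  Cal: 2 of 5 neighbours ≥ 2, starts repeating the rumor.
  Gus: 1 of 3 neighbours < 3, below threshold.
Round 4 — checking thresholds:
  Dee: 1 of 2 neighbours ≥ 1, starts repeating the rumor.
  Gus: 1 of 3 neighbours < 3, below threshold.
  Kai: 1 of 1 neighbours ≥ 1, starts repeating the rumor.
  Lee: 1 of 5 neighbours < 3, below threshold.
Round 5 — no new spreads; cascade stops.

Gus, Jo, Lee, Mo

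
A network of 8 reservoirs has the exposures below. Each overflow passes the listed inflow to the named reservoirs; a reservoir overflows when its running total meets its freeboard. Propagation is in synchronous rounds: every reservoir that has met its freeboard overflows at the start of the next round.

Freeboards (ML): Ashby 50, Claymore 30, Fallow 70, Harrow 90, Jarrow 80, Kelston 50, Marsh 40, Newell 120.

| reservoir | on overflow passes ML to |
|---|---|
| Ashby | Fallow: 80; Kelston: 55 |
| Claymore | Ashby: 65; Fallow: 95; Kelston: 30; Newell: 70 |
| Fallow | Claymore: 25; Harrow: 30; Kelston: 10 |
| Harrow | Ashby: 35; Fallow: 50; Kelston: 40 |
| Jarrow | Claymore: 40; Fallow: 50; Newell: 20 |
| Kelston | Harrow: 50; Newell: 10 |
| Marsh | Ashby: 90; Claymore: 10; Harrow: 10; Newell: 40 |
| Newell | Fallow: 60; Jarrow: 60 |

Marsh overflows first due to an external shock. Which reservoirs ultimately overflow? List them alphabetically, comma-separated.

Ashby, Claymore, Fallow, Harrow, Kelston, Marsh, Newell

Round 1 — Marsh overflows (initial).
  Ashby: +90 → 90 ≥ 50
  Claymore: +10 → 10 < 30
  Harrow: +10 → 10 < 90
  Newell: +40 → 40 < 120
Round 2 — Ashby overflows.
  Fallow: +80 → 80 ≥ 70
  Kelston: +55 → 55 ≥ 50
Round 3 — Fallow, Kelston overflow.
  Claymore: +25 → 35 ≥ 30
  Harrow: +30+50 → 90 ≥ 90
  Newell: +10 → 50 < 120
Round 4 — Claymore, Harrow overflow.
  Newell: +70 → 120 ≥ 120
Round 5 — Newell overflows.
  Jarrow: +60 → 60 < 80
No further overflows.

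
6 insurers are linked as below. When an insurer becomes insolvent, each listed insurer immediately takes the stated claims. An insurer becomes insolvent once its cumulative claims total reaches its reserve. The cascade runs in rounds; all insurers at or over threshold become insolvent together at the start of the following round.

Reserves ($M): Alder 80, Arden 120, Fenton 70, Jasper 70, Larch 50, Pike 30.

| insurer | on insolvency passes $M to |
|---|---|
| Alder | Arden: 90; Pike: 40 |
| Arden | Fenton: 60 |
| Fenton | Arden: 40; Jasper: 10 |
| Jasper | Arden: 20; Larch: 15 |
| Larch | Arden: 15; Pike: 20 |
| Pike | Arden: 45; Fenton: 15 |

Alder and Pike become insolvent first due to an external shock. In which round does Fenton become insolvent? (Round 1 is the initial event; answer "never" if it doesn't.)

3

Round 1 — Alder, Pike become insolvent (initial).
  Arden: +90+45 → 135 ≥ 120
  Fenton: +15 → 15 < 70
Round 2 — Arden becomes insolvent.
  Fenton: +60 → 75 ≥ 70
Round 3 — Fenton becomes insolvent.
  Jasper: +10 → 10 < 70
No further insolvencies.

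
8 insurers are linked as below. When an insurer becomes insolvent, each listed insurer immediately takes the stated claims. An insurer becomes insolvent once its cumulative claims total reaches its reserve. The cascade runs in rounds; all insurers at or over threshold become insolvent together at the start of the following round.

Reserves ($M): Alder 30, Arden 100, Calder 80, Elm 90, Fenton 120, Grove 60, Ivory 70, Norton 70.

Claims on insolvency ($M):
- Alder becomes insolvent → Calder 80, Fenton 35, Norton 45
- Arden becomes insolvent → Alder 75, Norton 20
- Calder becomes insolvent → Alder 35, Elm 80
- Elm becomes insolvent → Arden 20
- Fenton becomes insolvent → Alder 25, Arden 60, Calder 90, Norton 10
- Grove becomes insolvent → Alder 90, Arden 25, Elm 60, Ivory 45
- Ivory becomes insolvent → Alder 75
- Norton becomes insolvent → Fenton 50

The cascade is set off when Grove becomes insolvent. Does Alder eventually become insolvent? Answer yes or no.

yes

Round 1 — Grove becomes insolvent (initial).
  Alder: +90 → 90 ≥ 30
  Arden: +25 → 25 < 100
  Elm: +60 → 60 < 90
  Ivory: +45 → 45 < 70
Round 2 — Alder becomes insolvent.
  Calder: +80 → 80 ≥ 80
  Fenton: +35 → 35 < 120
  Norton: +45 → 45 < 70
Round 3 — Calder becomes insolvent.
  Elm: +80 → 140 ≥ 90
Round 4 — Elm becomes insolvent.
  Arden: +20 → 45 < 100
No further insolvencies.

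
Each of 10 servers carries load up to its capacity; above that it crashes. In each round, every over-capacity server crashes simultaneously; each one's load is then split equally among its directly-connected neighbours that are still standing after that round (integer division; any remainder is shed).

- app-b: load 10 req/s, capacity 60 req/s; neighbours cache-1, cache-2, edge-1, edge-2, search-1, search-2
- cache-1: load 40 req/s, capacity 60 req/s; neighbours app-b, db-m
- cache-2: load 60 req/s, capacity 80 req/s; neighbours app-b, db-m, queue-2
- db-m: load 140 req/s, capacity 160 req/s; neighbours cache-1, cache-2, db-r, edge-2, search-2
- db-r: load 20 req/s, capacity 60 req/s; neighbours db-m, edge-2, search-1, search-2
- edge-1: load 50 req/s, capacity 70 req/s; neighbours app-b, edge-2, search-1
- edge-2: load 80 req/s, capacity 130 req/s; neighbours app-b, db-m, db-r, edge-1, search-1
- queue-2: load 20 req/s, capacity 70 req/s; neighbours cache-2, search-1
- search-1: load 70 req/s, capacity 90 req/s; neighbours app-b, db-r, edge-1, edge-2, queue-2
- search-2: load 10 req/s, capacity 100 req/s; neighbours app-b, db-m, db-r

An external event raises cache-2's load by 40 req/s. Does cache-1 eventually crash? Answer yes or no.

yes

Round 1 — cache-2 at 100 > 80. cache-2 crashes.
  cache-2 sheds 100 req/s to app-b, db-m, queue-2: 33 each (1 lost).
    app-b: 10+33 = 43 ≤ 60
    db-m: 140+33 = 173 > 160
    queue-2: 20+33 = 53 ≤ 70
Round 2 — db-m crashes.
  db-m sheds 173 req/s to cache-1, db-r, edge-2, search-2: 43 each (1 lost).
    cache-1: 40+43 = 83 > 60
    db-r: 20+43 = 63 > 60
    edge-2: 80+43 = 123 ≤ 130
    search-2: 10+43 = 53 ≤ 100
Round 3 — cache-1, db-r crash.
  cache-1 sheds 83 req/s to app-b: 83 each.
    app-b: 43+83 = 126 > 60
  db-r sheds 63 req/s to edge-2, search-1, search-2: 21 each.
    edge-2: 123+21 = 144 > 130
    search-1: 70+21 = 91 > 90
    search-2: 53+21 = 74 ≤ 100
Round 4 — app-b, edge-2, search-1 crash.
  app-b sheds 126 req/s to edge-1, search-2: 63 each.
    edge-1: 50+63 = 113 > 70
    search-2: 74+63 = 137 > 100
  edge-2 sheds 144 req/s to edge-1: 144 each.
    edge-1: 113+144 = 257 > 70
  search-1 sheds 91 req/s to edge-1, queue-2: 45 each (1 lost).
    edge-1: 257+45 = 302 > 70
    queue-2: 53+45 = 98 > 70
Round 5 — edge-1, queue-2, search-2 crash.
  edge-1 sheds 302 req/s: no online neighbours, lost.
  queue-2 sheds 98 req/s: no online neighbours, lost.
  search-2 sheds 137 req/s: no online neighbours, lost.
No further crashes.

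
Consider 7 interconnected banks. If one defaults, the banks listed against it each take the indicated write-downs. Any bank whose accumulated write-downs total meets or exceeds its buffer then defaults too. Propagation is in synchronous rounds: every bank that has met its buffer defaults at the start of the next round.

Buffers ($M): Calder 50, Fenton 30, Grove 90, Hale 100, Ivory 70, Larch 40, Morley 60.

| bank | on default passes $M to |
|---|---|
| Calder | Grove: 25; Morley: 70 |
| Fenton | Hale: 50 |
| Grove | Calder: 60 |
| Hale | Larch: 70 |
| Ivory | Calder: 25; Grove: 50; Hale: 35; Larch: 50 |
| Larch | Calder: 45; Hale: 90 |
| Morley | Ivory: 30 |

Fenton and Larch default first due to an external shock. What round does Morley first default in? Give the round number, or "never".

never

Round 1 — Fenton, Larch default (initial).
  Calder: +45 → 45 < 50
  Hale: +50+90 → 140 ≥ 100
Round 2 — Hale defaults.
No further defaults.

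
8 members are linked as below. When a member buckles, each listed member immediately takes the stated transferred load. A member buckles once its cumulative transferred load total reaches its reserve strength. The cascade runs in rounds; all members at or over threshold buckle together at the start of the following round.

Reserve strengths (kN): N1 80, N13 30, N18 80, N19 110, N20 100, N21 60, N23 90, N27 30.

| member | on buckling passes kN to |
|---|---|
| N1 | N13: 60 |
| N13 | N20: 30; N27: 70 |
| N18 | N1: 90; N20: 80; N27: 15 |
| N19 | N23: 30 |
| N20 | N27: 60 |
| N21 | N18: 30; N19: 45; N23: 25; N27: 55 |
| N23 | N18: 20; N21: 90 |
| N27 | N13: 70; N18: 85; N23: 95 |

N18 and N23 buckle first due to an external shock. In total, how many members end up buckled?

7

Round 1 — N18, N23 buckle (initial).
  N1: +90 → 90 ≥ 80
  N20: +80 → 80 < 100
  N21: +90 → 90 ≥ 60
  N27: +15 → 15 < 30
Round 2 — N1, N21 buckle.
  N13: +60 → 60 ≥ 30
  N19: +45 → 45 < 110
  N27: +55 → 70 ≥ 30
Round 3 — N13, N27 buckle.
  N20: +30 → 110 ≥ 100
Round 4 — N20 buckles.
No further bucklings.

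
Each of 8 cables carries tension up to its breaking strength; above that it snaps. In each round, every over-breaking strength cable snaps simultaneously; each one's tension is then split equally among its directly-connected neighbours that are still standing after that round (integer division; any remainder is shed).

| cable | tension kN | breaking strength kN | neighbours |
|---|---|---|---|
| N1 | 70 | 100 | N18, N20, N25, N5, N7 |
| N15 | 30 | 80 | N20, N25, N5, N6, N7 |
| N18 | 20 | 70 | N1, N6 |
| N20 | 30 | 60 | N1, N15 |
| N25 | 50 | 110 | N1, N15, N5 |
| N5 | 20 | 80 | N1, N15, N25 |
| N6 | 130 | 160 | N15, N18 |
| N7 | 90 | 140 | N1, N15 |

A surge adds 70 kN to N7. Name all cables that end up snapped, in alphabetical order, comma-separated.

N1, N15, N20, N25, N5, N7

Round 1 — N7 at 160 > 140. N7 snaps.
  N7 sheds 160 kN to N1, N15: 80 each.
    N1: 70+80 = 150 > 100
    N15: 30+80 = 110 > 80
Round 2 — N1, N15 snap.
  N1 sheds 150 kN to N18, N20, N25, N5: 37 each (2 lost).
    N18: 20+37 = 57 ≤ 70
    N20: 30+37 = 67 > 60
    N25: 50+37 = 87 ≤ 110
    N5: 20+37 = 57 ≤ 80
  N15 sheds 110 kN to N20, N25, N5, N6: 27 each (2 lost).
    N20: 67+27 = 94 > 60
    N25: 87+27 = 114 > 110
    N5: 57+27 = 84 > 80
    N6: 130+27 = 157 ≤ 160
Round 3 — N20, N25, N5 snap.
  N20 sheds 94 kN: no online neighbours, lost.
  N25 sheds 114 kN: no online neighbours, lost.
  N5 sheds 84 kN: no online neighbours, lost.
No further breaks.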